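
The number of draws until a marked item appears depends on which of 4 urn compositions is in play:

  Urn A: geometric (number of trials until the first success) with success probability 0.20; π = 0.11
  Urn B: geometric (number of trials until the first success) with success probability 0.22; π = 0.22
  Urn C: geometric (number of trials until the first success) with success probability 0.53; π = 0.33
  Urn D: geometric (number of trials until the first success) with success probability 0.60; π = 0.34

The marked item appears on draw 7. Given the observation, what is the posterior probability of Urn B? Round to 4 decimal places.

Posterior ∝ prior × likelihood, so P(k | x) ∝ π_k f_k(x); normalise over all components.
Evaluate each component's likelihood at the observed value:
  L_A = 0.20·(1−0.20)^6 = 0.20·0.262144 = 0.0524288
  L_B = 0.22·(1−0.22)^6 = 0.22·0.2252 = 0.0495439
  L_C = 0.53·(1−0.53)^6 = 0.53·0.0107792 = 0.00571298
  L_D = 0.60·(1−0.60)^6 = 0.60·0.004096 = 0.0024576
Unnormalised posteriors:
  π_A·L_A = 0.11 × 0.0524288 = 0.00576717
  π_B·L_B = 0.22 × 0.0495439 = 0.0108997
  π_C·L_C = 0.33 × 0.00571298 = 0.00188528
  π_D·L_D = 0.34 × 0.0024576 = 0.000835584
Marginal: 0.00576717 + 0.0108997 + 0.00188528 + 0.000835584 = 0.0193877
Responsibility of Urn B: 0.0108997 / 0.0193877 ≈ 0.5622

0.5622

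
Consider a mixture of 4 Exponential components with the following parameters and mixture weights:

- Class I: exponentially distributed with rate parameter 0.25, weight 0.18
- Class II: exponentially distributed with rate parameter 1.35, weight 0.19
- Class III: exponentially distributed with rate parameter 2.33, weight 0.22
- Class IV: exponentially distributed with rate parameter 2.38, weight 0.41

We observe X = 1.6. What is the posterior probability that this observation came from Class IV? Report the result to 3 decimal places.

0.231

P(component k | x) = P(Z=k)·f_k(x) / marginal(x), where marginal(x) = Σ_j P(Z=j)·f_j(x).
Component likelihoods at x = 1.6:
  f_I = 0.25·e^(−0.25·1.6) = 0.25·e^(−0.4000) = 0.16758
  f_II = 1.35·e^(−1.35·1.6) = 1.35·e^(−2.1600) = 0.155689
  f_III = 2.33·e^(−2.33·1.6) = 2.33·e^(−3.7280) = 0.0560152
  f_IV = 2.38·e^(−2.38·1.6) = 2.38·e^(−3.8080) = 0.0528182
Unnormalised posteriors:
  P(Z=I)·f_I = 0.18 × 0.16758 = 0.0301644
  P(Z=II)·f_II = 0.19 × 0.155689 = 0.0295809
  P(Z=III)·f_III = 0.22 × 0.0560152 = 0.0123233
  P(Z=IV)·f_IV = 0.41 × 0.0528182 = 0.0216555
Evidence: 0.0301644 + 0.0295809 + 0.0123233 + 0.0216555 = 0.0937241
P(Class IV | data) = 0.0216555 / 0.0937241 ≈ 0.231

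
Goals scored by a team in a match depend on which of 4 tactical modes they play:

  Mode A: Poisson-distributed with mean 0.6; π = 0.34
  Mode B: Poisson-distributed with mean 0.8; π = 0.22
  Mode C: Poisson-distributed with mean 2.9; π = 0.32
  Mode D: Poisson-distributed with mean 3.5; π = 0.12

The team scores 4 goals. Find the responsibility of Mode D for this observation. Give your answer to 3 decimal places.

By Bayes' theorem, P(k | x) = w_k f_k(x) / Σ_j w_j f_j(x).
Poisson probabilities:
  f_A = 0.00296358
  f_B = 0.00766855
  f_C = 0.162154
  f_D = 0.188812
Unnormalised posteriors:
  w_A·f_A = 0.34 × 0.00296358 = 0.00100762
  w_B·f_B = 0.22 × 0.00766855 = 0.00168708
  w_C·f_C = 0.32 × 0.162154 = 0.0518892
  w_D·f_D = 0.12 × 0.188812 = 0.0226575
Evidence: 0.00100762 + 0.00168708 + 0.0518892 + 0.0226575 = 0.0772413
Responsibility of Mode D: 0.0226575 / 0.0772413 ≈ 0.293

0.293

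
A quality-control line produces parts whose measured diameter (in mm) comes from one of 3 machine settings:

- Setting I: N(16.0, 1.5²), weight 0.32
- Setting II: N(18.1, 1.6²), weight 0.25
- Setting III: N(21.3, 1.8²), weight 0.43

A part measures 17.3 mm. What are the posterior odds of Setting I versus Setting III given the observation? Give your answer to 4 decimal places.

Since P(k|x) ∝ π_k f_k(x), the posterior odds are π_i f_i(x) / (π_j f_j(x)).
Evaluate each component's likelihood at the observed value:
  f_I = (1/(1.5·√(2π)))·exp(−(17.3−16.0)²/(2·1.5²)) = 0.265962·exp(-0.37556) = 0.182691
  f_II = (1/(1.6·√(2π)))·exp(−(17.3−18.1)²/(2·1.6²)) = 0.249339·exp(-0.12500) = 0.220041
  f_III = (1/(1.8·√(2π)))·exp(−(17.3−21.3)²/(2·1.8²)) = 0.221635·exp(-2.46914) = 0.0187631
Odds = (0.32/0.43) × (0.182691/0.0187631) = 0.744186 × 9.7367 ≈ 7.2459

7.2459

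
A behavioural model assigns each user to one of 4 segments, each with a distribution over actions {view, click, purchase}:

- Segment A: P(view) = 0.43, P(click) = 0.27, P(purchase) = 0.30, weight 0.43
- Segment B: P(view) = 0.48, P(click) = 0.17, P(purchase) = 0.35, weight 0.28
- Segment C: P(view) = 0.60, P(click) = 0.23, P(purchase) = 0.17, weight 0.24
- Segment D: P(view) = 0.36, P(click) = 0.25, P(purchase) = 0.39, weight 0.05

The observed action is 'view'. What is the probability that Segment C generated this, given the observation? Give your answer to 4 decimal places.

0.2992

Posterior ∝ prior × likelihood, so P(k | x) ∝ π_k f_k(x); normalise over all components.
Categorical probabilities:
  f_A = P(view | comp) = 0.43
  f_B = P(view | comp) = 0.48
  f_C = P(view | comp) = 0.60
  f_D = P(view | comp) = 0.36
Unnormalised posteriors:
  π_A·f_A = 0.43 × 0.43 = 0.1849
  π_B·f_B = 0.28 × 0.48 = 0.1344
  π_C·f_C = 0.24 × 0.6 = 0.144
  π_D·f_D = 0.05 × 0.36 = 0.018
Sum: 0.1849 + 0.1344 + 0.144 + 0.018 = 0.4813
P(Segment C | 'view') ≈ 0.2992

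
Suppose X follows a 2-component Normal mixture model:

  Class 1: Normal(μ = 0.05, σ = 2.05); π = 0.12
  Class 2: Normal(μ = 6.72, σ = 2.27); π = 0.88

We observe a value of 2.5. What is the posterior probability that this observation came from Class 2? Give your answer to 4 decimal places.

Posterior ∝ prior × likelihood, so P(k | x) ∝ π_k f_k(x); normalise over all components.
Evaluate each component's likelihood at the observed value:
  f_1 = 0.0952799
  f_2 = 0.0312194
Multiply by the mixture weights:
  π_1·f_1 = 0.12 × 0.0952799 = 0.0114336
  π_2·f_2 = 0.88 × 0.0312194 = 0.0274731
Evidence: 0.0114336 + 0.0274731 = 0.0389066
So the posterior for Class 2 is 0.0274731 / 0.0389066 ≈ 0.7061.

0.7061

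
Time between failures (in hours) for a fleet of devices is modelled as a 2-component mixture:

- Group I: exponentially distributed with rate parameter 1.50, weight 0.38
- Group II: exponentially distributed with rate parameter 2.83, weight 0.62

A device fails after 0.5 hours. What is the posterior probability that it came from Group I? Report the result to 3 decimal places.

Posterior ∝ prior × likelihood, so P(k | x) ∝ π_k f_k(x); normalise over all components.
Evaluate each component's likelihood at the observed value:
  p_I = 1.50·e^(−1.50·0.5) = 1.50·e^(−0.7500) = 0.70855
  p_II = 2.83·e^(−2.83·0.5) = 2.83·e^(−1.4150) = 0.687479
Prior × likelihood for each component:
  π_I·p_I = 0.38 × 0.70855 = 0.269249
  π_II·p_II = 0.62 × 0.687479 = 0.426237
Normaliser: 0.269249 + 0.426237 = 0.695486
P(Group I | the observation) ≈ 0.387

0.387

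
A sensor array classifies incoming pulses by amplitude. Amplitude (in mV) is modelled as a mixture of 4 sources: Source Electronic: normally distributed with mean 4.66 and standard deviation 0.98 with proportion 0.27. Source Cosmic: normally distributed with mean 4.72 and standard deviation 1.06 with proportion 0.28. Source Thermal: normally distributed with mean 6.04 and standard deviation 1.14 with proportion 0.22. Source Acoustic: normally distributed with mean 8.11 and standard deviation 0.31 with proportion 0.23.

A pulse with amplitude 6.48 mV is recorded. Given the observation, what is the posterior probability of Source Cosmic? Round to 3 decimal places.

Posterior ∝ prior × likelihood, so P(k | x) ∝ w_k f_k(x); normalise over all components.
Normal densities:
  f_Electronic = 0.0725684
  f_Cosmic = 0.0948334
  f_Thermal = 0.324831
  f_Acoustic = 1.27652e-06
Unnormalised posteriors:
  w_Electronic·f_Electronic = 0.27 × 0.0725684 = 0.0195935
  w_Cosmic·f_Cosmic = 0.28 × 0.0948334 = 0.0265533
  w_Thermal·f_Thermal = 0.22 × 0.324831 = 0.0714627
  w_Acoustic·f_Acoustic = 0.23 × 1.27652e-06 = 2.93598e-07
Sum: 0.0195935 + 0.0265533 + 0.0714627 + 2.93598e-07 = 0.11761
P(Source Cosmic | x) ≈ 0.226

0.226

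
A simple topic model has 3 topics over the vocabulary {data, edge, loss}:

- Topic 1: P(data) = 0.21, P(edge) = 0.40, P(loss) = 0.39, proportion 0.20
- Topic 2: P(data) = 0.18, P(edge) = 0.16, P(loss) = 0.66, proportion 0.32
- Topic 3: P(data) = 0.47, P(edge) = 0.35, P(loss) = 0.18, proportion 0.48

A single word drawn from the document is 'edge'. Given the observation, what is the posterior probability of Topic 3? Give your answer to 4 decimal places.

Posterior ∝ prior × likelihood, so P(k | x) ∝ π_k f_k(x); normalise over all components.
Categorical probabilities:
  p_1 = 0.4
  p_2 = 0.16
  p_3 = 0.35
Weight by the priors:
  π_1·p_1 = 0.20 × 0.4 = 0.08
  π_2·p_2 = 0.32 × 0.16 = 0.0512
  π_3·p_3 = 0.48 × 0.35 = 0.168
Normaliser: 0.08 + 0.0512 + 0.168 = 0.2992
P(Topic 3 | x) ≈ 0.5615

0.5615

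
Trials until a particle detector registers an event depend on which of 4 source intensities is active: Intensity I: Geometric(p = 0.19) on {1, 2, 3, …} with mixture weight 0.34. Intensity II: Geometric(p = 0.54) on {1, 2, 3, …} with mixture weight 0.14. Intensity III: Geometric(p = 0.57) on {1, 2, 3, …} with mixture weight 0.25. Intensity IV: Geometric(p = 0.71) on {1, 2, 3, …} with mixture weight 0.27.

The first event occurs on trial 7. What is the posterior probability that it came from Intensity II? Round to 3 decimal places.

0.036

Posterior ∝ prior × likelihood, so P(k | x) ∝ w_k f_k(x); normalise over all components.
Evaluate each component's likelihood at the observed value:
  f_I = 0.19·(1−0.19)^6 = 0.19·0.28243 = 0.0536616
  f_II = 0.54·(1−0.54)^6 = 0.54·0.0094743 = 0.00511612
  f_III = 0.57·(1−0.57)^6 = 0.57·0.00632136 = 0.00360318
  f_IV = 0.71·(1−0.71)^6 = 0.71·0.000594823 = 0.000422325
Unnormalised posteriors:
  w_I·f_I = 0.34 × 0.0536616 = 0.0182449
  w_II·f_II = 0.14 × 0.00511612 = 0.000716257
  w_III·f_III = 0.25 × 0.00360318 = 0.000900794
  w_IV·f_IV = 0.27 × 0.000422325 = 0.000114028
Marginal: 0.0182449 + 0.000716257 + 0.000900794 + 0.000114028 = 0.019976
Responsibility of Intensity II: 0.000716257 / 0.019976 ≈ 0.036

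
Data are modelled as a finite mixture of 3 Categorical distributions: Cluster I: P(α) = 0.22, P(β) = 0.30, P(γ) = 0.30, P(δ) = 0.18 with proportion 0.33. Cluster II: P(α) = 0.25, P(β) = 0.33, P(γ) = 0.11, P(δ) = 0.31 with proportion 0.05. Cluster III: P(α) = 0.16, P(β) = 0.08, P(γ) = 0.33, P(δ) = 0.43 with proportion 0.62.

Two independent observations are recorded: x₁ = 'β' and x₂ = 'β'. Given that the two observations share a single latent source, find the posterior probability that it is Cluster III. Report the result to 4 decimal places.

Apply Bayes' rule: the posterior for each component is proportional to its prior times its likelihood at x.
Since both observations come from the same component, the likelihood for component k is f_k(x₁)·f_k(x₂).
  f_I = [0.3] × [0.3] = 0.09
  f_II = [0.33] × [0.33] = 0.1089
  f_III = [0.08] × [0.08] = 0.0064
Unnormalised posteriors:
  w_I·f_I = 0.33 × 0.09 = 0.0297
  w_II·f_II = 0.05 × 0.1089 = 0.005445
  w_III·f_III = 0.62 × 0.0064 = 0.003968
Sum: 0.0297 + 0.005445 + 0.003968 = 0.039113
Responsibility of Cluster III: 0.003968 / 0.039113 ≈ 0.1014

0.1014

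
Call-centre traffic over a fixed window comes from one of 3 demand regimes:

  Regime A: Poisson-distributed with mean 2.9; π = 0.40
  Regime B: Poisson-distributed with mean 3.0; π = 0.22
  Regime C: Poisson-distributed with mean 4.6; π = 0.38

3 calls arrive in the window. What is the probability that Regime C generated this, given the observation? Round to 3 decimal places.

0.309

By Bayes' theorem, P(k | x) = w_k f_k(x) / Σ_j w_j f_j(x).
Evaluate each component's likelihood at the observed value:
  L_A = e^(−2.9)·2.9^3/3! = 0.22366
  L_B = e^(−3.0)·3.0^3/3! = 0.224042
  L_C = e^(−4.6)·4.6^3/3! = 0.163068
Weight by the priors:
  w_A·L_A = 0.40 × 0.22366 = 0.0894641
  w_B·L_B = 0.22 × 0.224042 = 0.0492892
  w_C·L_C = 0.38 × 0.163068 = 0.0619657
Normaliser: 0.0894641 + 0.0492892 + 0.0619657 = 0.200719
Responsibility of Regime C: 0.0619657 / 0.200719 ≈ 0.309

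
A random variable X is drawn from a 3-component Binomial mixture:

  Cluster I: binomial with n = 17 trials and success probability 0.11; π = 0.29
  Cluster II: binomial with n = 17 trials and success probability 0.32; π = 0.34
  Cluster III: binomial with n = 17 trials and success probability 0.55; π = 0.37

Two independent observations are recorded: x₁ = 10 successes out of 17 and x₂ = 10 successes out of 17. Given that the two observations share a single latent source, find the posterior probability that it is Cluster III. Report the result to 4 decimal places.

0.9942

P(component k | x) = w_k·f_k(x) / marginal(x), where marginal(x) = Σ_j w_j·f_j(x).
Since both observations come from the same component, the likelihood for component k is f_k(x₁)·f_k(x₂).
  f_I = [C(17,10)·0.11^10·0.89^7 = 19448·2.59374e-10·0.442313 = 2.23117e-06] × [2.23117e-06] = 4.9781e-12
  f_II = [C(17,10)·0.32^10·0.68^7 = 19448·1.1259e-05·0.0672299 = 0.014721] × [0.014721] = 0.000216708
  f_III = [C(17,10)·0.55^10·0.45^7 = 19448·0.00253295·0.00373669 = 0.184073] × [0.184073] = 0.0338828
Prior × likelihood for each component:
  w_I·f_I = 0.29 × 4.9781e-12 = 1.44365e-12
  w_II·f_II = 0.34 × 0.000216708 = 7.36806e-05
  w_III·f_III = 0.37 × 0.0338828 = 0.0125366
Marginal: 1.44365e-12 + 7.36806e-05 + 0.0125366 = 0.0126103
Responsibility of Cluster III: 0.0125366 / 0.0126103 ≈ 0.9942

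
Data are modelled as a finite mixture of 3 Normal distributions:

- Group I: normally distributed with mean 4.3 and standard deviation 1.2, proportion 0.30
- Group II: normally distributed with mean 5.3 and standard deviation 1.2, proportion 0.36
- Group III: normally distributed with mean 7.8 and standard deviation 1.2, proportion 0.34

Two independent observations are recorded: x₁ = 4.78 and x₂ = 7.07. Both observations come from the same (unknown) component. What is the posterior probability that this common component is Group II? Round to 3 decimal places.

0.780

Posterior ∝ prior × likelihood, so P(k | x) ∝ w_k f_k(x); normalise over all components.
Since both observations come from the same component, the likelihood for component k is f_k(x₁)·f_k(x₂).
  f_I = [0.306892] × [0.0231569] = 0.00710667
  f_II = [0.302659] × [0.112021] = 0.033904
  f_III = [0.0140089] × [0.276293] = 0.00387054
Prior × likelihood for each component:
  w_I·f_I = 0.30 × 0.00710667 = 0.002132
  w_II·f_II = 0.36 × 0.033904 = 0.0122054
  w_III·f_III = 0.34 × 0.00387054 = 0.00131598
Sum: 0.002132 + 0.0122054 + 0.00131598 = 0.0156534
P(Group II | x) = 0.0122054 / 0.0156534 ≈ 0.780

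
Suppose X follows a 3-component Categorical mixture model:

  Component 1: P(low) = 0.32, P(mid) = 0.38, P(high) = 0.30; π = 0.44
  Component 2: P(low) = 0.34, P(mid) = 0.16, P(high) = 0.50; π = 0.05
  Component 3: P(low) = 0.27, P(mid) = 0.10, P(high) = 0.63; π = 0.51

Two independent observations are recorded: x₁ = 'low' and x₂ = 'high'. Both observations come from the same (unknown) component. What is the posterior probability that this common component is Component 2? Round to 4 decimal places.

The responsibility of component k is π_k f_k(x) divided by Σ_j π_j f_j(x).
Since both observations come from the same component, the likelihood for component k is f_k(x₁)·f_k(x₂).
  L_1 = [P(low | comp) = 0.32] × [0.3] = 0.096
  L_2 = [P(low | comp) = 0.34] × [0.5] = 0.17
  L_3 = [P(low | comp) = 0.27] × [0.63] = 0.1701
Prior × likelihood for each component:
  π_1·L_1 = 0.44 × 0.096 = 0.04224
  π_2·L_2 = 0.05 × 0.17 = 0.0085
  π_3·L_3 = 0.51 × 0.1701 = 0.086751
Sum: 0.04224 + 0.0085 + 0.086751 = 0.137491
Responsibility of Component 2: 0.0085 / 0.137491 ≈ 0.0618

0.0618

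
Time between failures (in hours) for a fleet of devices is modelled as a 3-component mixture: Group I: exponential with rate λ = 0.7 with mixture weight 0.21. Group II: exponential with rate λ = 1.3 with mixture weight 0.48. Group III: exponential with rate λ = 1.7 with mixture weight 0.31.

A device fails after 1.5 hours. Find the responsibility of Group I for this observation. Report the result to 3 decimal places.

0.284

Apply Bayes' rule: the posterior for each component is proportional to its prior times its likelihood at x.
Exponential densities:
  p_I = 0.7·e^(−0.7·1.5) = 0.7·e^(−1.0500) = 0.244956
  p_II = 1.3·e^(−1.3·1.5) = 1.3·e^(−1.9500) = 0.184956
  p_III = 1.7·e^(−1.7·1.5) = 1.7·e^(−2.5500) = 0.132739
Prior × likelihood for each component:
  π_I·p_I = 0.21 × 0.244956 = 0.0514408
  π_II·p_II = 0.48 × 0.184956 = 0.088779
  π_III·p_III = 0.31 × 0.132739 = 0.041149
Sum: 0.0514408 + 0.088779 + 0.041149 = 0.181369
P(Group I | 1.5 hours) = 0.0514408 / 0.181369 ≈ 0.284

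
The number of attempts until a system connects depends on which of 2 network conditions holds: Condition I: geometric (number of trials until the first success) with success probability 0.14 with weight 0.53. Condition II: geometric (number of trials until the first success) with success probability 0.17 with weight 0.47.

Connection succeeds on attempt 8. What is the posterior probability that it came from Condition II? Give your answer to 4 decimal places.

P(component k | x) = π_k·f_k(x) / marginal(x), where marginal(x) = Σ_j π_j·f_j(x).
Evaluate each component's likelihood at the observed value:
  p_I = 0.14·(1−0.14)^7 = 0.14·0.347928 = 0.0487099
  p_II = 0.17·(1−0.17)^7 = 0.17·0.271361 = 0.0461313
Multiply by the mixture weights:
  π_I·p_I = 0.53 × 0.0487099 = 0.0258162
  π_II·p_II = 0.47 × 0.0461313 = 0.0216817
Marginal: 0.0258162 + 0.0216817 = 0.0474979
P(Condition II | x) = 0.0216817 / 0.0474979 ≈ 0.4565

0.4565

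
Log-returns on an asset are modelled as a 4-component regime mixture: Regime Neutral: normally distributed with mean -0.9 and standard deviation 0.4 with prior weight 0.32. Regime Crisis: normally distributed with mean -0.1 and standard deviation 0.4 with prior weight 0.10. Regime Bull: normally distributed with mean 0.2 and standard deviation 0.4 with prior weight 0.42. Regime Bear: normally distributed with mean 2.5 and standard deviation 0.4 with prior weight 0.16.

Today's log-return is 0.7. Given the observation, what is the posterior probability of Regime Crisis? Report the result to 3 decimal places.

0.066

P(component k | x) = P(Z=k)·f_k(x) / marginal(x), where marginal(x) = Σ_j P(Z=j)·f_j(x).
Normal densities:
  f_Neutral = (1/(0.4·√(2π)))·exp(−(0.7−-0.9)²/(2·0.4²)) = 0.997356·exp(-8.00000) = 0.000334576
  f_Crisis = (1/(0.4·√(2π)))·exp(−(0.7−-0.1)²/(2·0.4²)) = 0.997356·exp(-2.00000) = 0.134977
  f_Bull = (1/(0.4·√(2π)))·exp(−(0.7−0.2)²/(2·0.4²)) = 0.997356·exp(-0.78125) = 0.456623
  f_Bear = (1/(0.4·√(2π)))·exp(−(0.7−2.5)²/(2·0.4²)) = 0.997356·exp(-10.12500) = 3.99594e-05
Prior × likelihood for each component:
  P(Z=Neutral)·f_Neutral = 0.32 × 0.000334576 = 0.000107064
  P(Z=Crisis)·f_Crisis = 0.10 × 0.134977 = 0.0134977
  P(Z=Bull)·f_Bull = 0.42 × 0.456623 = 0.191782
  P(Z=Bear)·f_Bear = 0.16 × 3.99594e-05 = 6.3935e-06
Normaliser: 0.000107064 + 0.0134977 + 0.191782 + 6.3935e-06 = 0.205393
So the posterior for Regime Crisis is 0.0134977 / 0.205393 ≈ 0.066.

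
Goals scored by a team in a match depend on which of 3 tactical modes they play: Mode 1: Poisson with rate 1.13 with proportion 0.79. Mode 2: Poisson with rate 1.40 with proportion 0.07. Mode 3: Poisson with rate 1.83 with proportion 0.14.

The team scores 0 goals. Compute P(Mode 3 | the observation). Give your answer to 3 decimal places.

Posterior ∝ prior × likelihood, so P(k | x) ∝ w_k f_k(x); normalise over all components.
Poisson probabilities:
  f_1 = e^(−1.13)·1.13^0/0! = 0.323033
  f_2 = e^(−1.40)·1.40^0/0! = 0.246597
  f_3 = e^(−1.83)·1.83^0/0! = 0.160414
Prior × likelihood for each component:
  w_1·f_1 = 0.79 × 0.323033 = 0.255196
  w_2·f_2 = 0.07 × 0.246597 = 0.0172618
  w_3·f_3 = 0.14 × 0.160414 = 0.0224579
Evidence: 0.255196 + 0.0172618 + 0.0224579 = 0.294916
P(Mode 3 | 0 goals) ≈ 0.076

0.076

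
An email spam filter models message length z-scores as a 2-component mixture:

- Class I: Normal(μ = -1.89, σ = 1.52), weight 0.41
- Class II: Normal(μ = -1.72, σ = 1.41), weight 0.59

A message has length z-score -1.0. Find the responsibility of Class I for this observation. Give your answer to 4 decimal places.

0.3822

By Bayes' theorem, P(k | x) = w_k f_k(x) / Σ_j w_j f_j(x).
Evaluate each component's likelihood at the observed value:
  p_I = 0.221116
  p_II = 0.248353
Multiply by the mixture weights:
  w_I·p_I = 0.41 × 0.221116 = 0.0906574
  w_II·p_II = 0.59 × 0.248353 = 0.146528
Evidence: 0.0906574 + 0.146528 = 0.237186
P(Class I | -1.0) ≈ 0.3822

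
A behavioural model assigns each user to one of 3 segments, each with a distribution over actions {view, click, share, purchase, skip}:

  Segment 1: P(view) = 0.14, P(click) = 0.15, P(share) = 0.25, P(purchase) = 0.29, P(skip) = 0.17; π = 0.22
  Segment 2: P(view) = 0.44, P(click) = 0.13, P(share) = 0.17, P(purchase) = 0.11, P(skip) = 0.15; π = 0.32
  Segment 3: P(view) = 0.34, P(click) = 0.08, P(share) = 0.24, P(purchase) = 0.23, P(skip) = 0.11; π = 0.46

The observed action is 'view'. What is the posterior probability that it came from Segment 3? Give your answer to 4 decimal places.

0.4768

By Bayes' theorem, P(k | x) = π_k f_k(x) / Σ_j π_j f_j(x).
Categorical probabilities:
  p_1 = P(view | comp) = 0.14
  p_2 = P(view | comp) = 0.44
  p_3 = P(view | comp) = 0.34
Unnormalised posteriors:
  π_1·p_1 = 0.22 × 0.14 = 0.0308
  π_2·p_2 = 0.32 × 0.44 = 0.1408
  π_3·p_3 = 0.46 × 0.34 = 0.1564
Denominator: 0.0308 + 0.1408 + 0.1564 = 0.328
Responsibility of Segment 3: 0.1564 / 0.328 ≈ 0.4768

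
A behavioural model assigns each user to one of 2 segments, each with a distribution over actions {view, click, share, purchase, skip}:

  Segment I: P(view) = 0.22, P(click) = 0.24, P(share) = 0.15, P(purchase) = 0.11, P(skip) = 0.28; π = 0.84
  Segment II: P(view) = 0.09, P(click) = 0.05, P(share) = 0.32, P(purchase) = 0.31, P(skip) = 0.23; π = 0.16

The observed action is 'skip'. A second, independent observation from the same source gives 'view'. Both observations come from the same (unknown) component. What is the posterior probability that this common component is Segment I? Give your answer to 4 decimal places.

0.9398

By Bayes' theorem, P(k | x) = π_k f_k(x) / Σ_j π_j f_j(x).
Since both observations come from the same component, the likelihood for component k is f_k(x₁)·f_k(x₂).
  L_I = [0.28] × [0.22] = 0.0616
  L_II = [0.23] × [0.09] = 0.0207
Multiply by the mixture weights:
  π_I·L_I = 0.84 × 0.0616 = 0.051744
  π_II·L_II = 0.16 × 0.0207 = 0.003312
Marginal: 0.051744 + 0.003312 = 0.055056
P(Segment I | x) ≈ 0.9398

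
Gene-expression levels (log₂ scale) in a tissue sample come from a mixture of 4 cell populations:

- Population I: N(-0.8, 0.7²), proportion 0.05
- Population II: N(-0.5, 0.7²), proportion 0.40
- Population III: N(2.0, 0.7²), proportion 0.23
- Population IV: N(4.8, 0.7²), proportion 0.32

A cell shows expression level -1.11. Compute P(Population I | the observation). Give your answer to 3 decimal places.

By Bayes' theorem, P(k | x) = π_k f_k(x) / Σ_j π_j f_j(x).
Evaluate each component's likelihood at the observed value:
  f_I = (1/(0.7·√(2π)))·exp(−(-1.11−-0.8)²/(2·0.7²)) = 0.569918·exp(-0.09806) = 0.516683
  f_II = (1/(0.7·√(2π)))·exp(−(-1.11−-0.5)²/(2·0.7²)) = 0.569918·exp(-0.37969) = 0.389864
  f_III = (1/(0.7·√(2π)))·exp(−(-1.11−2.0)²/(2·0.7²)) = 0.569918·exp(-9.86949) = 2.94813e-05
  f_IV = (1/(0.7·√(2π)))·exp(−(-1.11−4.8)²/(2·0.7²)) = 0.569918·exp(-35.64092) = 1.89303e-16
Unnormalised posteriors:
  π_I·f_I = 0.05 × 0.516683 = 0.0258342
  π_II·f_II = 0.40 × 0.389864 = 0.155946
  π_III·f_III = 0.23 × 2.94813e-05 = 6.78071e-06
  π_IV·f_IV = 0.32 × 1.89303e-16 = 6.0577e-17
Denominator: 0.0258342 + 0.155946 + 6.78071e-06 + 6.0577e-17 = 0.181787
P(Population I | data) ≈ 0.142

0.142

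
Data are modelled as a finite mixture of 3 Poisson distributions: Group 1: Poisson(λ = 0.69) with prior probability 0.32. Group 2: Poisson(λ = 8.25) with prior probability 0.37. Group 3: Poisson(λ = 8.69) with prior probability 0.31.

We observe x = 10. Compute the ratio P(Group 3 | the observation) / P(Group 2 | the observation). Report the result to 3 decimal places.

0.907

Posterior odds = (π_i f_i(x)) / (π_j f_j(x)); the normalising sum cancels.
Poisson probabilities:
  f_1 = e^(−0.69)·0.69^10/10! = 3.38115e-09
  f_2 = e^(−8.25)·8.25^10/10! = 0.105159
  f_3 = e^(−8.69)·8.69^10/10! = 0.113872
Posterior odds = (π_3·f_3) / (π_2·f_2) = (0.31·0.113872) / (0.37·0.105159) = 0.0353002 / 0.0389089 ≈ 0.907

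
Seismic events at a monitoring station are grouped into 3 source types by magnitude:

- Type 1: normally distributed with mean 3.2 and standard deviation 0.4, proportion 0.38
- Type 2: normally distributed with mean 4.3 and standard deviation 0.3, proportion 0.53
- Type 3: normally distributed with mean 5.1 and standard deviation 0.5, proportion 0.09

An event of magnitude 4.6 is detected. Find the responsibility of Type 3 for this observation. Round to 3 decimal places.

Posterior ∝ prior × likelihood, so P(k | x) ∝ π_k f_k(x); normalise over all components.
Evaluate each component's likelihood at the observed value:
  p_1 = (1/(0.4·√(2π)))·exp(−(4.6−3.2)²/(2·0.4²)) = 0.997356·exp(-6.12500) = 0.00218171
  p_2 = (1/(0.3·√(2π)))·exp(−(4.6−4.3)²/(2·0.3²)) = 1.329808·exp(-0.50000) = 0.806569
  p_3 = (1/(0.5·√(2π)))·exp(−(4.6−5.1)²/(2·0.5²)) = 0.797885·exp(-0.50000) = 0.483941
Multiply by the mixture weights:
  π_1·p_1 = 0.38 × 0.00218171 = 0.000829049
  π_2·p_2 = 0.53 × 0.806569 = 0.427482
  π_3·p_3 = 0.09 × 0.483941 = 0.0435547
Denominator: 0.000829049 + 0.427482 + 0.0435547 = 0.471865
P(Type 3 | x) = 0.0435547 / 0.471865 ≈ 0.092

0.092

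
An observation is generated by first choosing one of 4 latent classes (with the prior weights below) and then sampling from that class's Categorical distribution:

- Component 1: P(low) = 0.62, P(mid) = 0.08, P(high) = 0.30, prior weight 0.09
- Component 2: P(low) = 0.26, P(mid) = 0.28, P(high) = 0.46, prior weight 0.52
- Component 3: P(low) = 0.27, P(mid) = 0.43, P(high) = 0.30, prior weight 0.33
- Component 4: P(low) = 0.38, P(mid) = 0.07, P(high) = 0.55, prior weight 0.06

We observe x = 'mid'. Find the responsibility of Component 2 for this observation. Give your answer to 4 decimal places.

P(component k | x) = w_k·f_k(x) / marginal(x), where marginal(x) = Σ_j w_j·f_j(x).
Evaluate each component's likelihood at the observed value:
  f_1 = P(mid | comp) = 0.08
  f_2 = P(mid | comp) = 0.28
  f_3 = P(mid | comp) = 0.43
  f_4 = P(mid | comp) = 0.07
Unnormalised posteriors:
  w_1·f_1 = 0.09 × 0.08 = 0.0072
  w_2·f_2 = 0.52 × 0.28 = 0.1456
  w_3·f_3 = 0.33 × 0.43 = 0.1419
  w_4·f_4 = 0.06 × 0.07 = 0.0042
Marginal: 0.0072 + 0.1456 + 0.1419 + 0.0042 = 0.2989
So the posterior for Component 2 is 0.1456 / 0.2989 ≈ 0.4871.

0.4871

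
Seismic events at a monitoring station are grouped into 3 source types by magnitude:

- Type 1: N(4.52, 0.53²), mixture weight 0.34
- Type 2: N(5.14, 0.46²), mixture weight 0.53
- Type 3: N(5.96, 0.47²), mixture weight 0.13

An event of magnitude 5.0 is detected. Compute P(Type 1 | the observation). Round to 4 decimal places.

0.2729

The responsibility of component k is w_k f_k(x) divided by Σ_j w_j f_j(x).
Normal densities:
  f_1 = 0.499489
  f_2 = 0.828015
  f_3 = 0.105407
Unnormalised posteriors:
  w_1·f_1 = 0.34 × 0.499489 = 0.169826
  w_2·f_2 = 0.53 × 0.828015 = 0.438848
  w_3·f_3 = 0.13 × 0.105407 = 0.0137029
Evidence: 0.169826 + 0.438848 + 0.0137029 = 0.622377
P(Type 1 | data) ≈ 0.2729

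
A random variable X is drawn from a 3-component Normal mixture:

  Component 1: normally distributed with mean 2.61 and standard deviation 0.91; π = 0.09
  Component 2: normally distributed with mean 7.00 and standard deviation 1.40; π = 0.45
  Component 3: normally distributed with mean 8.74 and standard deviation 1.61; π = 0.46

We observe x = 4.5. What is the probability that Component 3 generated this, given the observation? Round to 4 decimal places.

P(component k | x) = P(Z=k)·f_k(x) / marginal(x), where marginal(x) = Σ_j P(Z=j)·f_j(x).
Normal densities:
  L_1 = 0.0507201
  L_2 = 0.057856
  L_3 = 0.00772773
Prior × likelihood for each component:
  P(Z=1)·L_1 = 0.09 × 0.0507201 = 0.00456481
  P(Z=2)·L_2 = 0.45 × 0.057856 = 0.0260352
  P(Z=3)·L_3 = 0.46 × 0.00772773 = 0.00355476
Marginal: 0.00456481 + 0.0260352 + 0.00355476 = 0.0341548
So the posterior for Component 3 is 0.00355476 / 0.0341548 ≈ 0.1041.

0.1041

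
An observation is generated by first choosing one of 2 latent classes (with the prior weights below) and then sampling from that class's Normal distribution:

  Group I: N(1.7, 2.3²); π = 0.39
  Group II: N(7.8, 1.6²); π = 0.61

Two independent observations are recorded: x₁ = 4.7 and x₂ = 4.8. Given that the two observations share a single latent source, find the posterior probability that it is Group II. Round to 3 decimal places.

0.331

By Bayes' theorem, P(k | x) = P(Z=k) f_k(x) / Σ_j P(Z=j) f_j(x).
Since both observations come from the same component, the likelihood for component k is f_k(x₁)·f_k(x₂).
  p_I = [(1/(2.3·√(2π)))·exp(−(4.7−1.7)²/(2·2.3²)) = 0.173453·exp(-0.85066) = 0.0740874] × [0.0699367] = 0.00518143
  p_II = [(1/(1.6·√(2π)))·exp(−(4.7−7.8)²/(2·1.6²)) = 0.249339·exp(-1.87695) = 0.0381628] × [0.0429914] = 0.00164067
Prior × likelihood for each component:
  P(Z=I)·p_I = 0.39 × 0.00518143 = 0.00202076
  P(Z=II)·p_II = 0.61 × 0.00164067 = 0.00100081
Marginal: 0.00202076 + 0.00100081 = 0.00302157
P(Group II | data) ≈ 0.331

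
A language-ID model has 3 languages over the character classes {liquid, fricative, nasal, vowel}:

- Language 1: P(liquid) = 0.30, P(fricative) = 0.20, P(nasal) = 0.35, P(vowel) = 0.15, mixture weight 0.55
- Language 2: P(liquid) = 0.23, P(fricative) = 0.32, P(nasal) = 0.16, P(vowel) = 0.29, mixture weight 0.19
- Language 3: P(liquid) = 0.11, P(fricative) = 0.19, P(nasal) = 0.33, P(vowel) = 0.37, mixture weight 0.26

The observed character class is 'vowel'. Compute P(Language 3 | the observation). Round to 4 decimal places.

0.4115

The responsibility of component k is P(Z=k) f_k(x) divided by Σ_j P(Z=j) f_j(x).
Evaluate each component's likelihood at the observed value:
  L_1 = 0.15
  L_2 = 0.29
  L_3 = 0.37
Unnormalised posteriors:
  P(Z=1)·L_1 = 0.55 × 0.15 = 0.0825
  P(Z=2)·L_2 = 0.19 × 0.29 = 0.0551
  P(Z=3)·L_3 = 0.26 × 0.37 = 0.0962
Evidence: 0.0825 + 0.0551 + 0.0962 = 0.2338
Responsibility of Language 3: 0.0962 / 0.2338 ≈ 0.4115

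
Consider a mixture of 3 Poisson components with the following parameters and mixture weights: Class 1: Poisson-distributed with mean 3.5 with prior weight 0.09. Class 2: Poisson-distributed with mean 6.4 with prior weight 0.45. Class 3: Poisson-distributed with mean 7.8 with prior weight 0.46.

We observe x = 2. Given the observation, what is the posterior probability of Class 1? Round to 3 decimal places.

The responsibility of component k is w_k f_k(x) divided by Σ_j w_j f_j(x).
Component likelihoods at x = 2:
  f_1 = e^(−3.5)·3.5^2/2! = 0.184959
  f_2 = e^(−6.4)·6.4^2/2! = 0.0340287
  f_3 = e^(−7.8)·7.8^2/2! = 0.0124641
Weight by the priors:
  w_1·f_1 = 0.09 × 0.184959 = 0.0166463
  w_2·f_2 = 0.45 × 0.0340287 = 0.0153129
  w_3·f_3 = 0.46 × 0.0124641 = 0.0057335
Sum: 0.0166463 + 0.0153129 + 0.0057335 = 0.0376927
So the posterior for Class 1 is 0.0166463 / 0.0376927 ≈ 0.442.

0.442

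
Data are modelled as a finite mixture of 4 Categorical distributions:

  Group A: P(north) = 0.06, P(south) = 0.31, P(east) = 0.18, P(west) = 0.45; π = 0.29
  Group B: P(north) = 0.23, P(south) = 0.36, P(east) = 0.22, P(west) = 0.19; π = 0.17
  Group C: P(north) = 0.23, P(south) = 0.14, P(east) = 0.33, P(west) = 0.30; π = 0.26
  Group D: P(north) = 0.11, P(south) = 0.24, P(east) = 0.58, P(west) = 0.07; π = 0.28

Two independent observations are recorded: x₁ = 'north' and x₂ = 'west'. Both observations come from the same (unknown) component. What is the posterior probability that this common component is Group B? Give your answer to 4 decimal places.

0.2101

Posterior ∝ prior × likelihood, so P(k | x) ∝ w_k f_k(x); normalise over all components.
Since both observations come from the same component, the likelihood for component k is f_k(x₁)·f_k(x₂).
  p_A = [0.06] × [0.45] = 0.027
  p_B = [0.23] × [0.19] = 0.0437
  p_C = [0.23] × [0.3] = 0.069
  p_D = [0.11] × [0.07] = 0.0077
Prior × likelihood for each component:
  w_A·p_A = 0.29 × 0.027 = 0.00783
  w_B·p_B = 0.17 × 0.0437 = 0.007429
  w_C·p_C = 0.26 × 0.069 = 0.01794
  w_D·p_D = 0.28 × 0.0077 = 0.002156
Denominator: 0.00783 + 0.007429 + 0.01794 + 0.002156 = 0.035355
Responsibility of Group B: 0.007429 / 0.035355 ≈ 0.2101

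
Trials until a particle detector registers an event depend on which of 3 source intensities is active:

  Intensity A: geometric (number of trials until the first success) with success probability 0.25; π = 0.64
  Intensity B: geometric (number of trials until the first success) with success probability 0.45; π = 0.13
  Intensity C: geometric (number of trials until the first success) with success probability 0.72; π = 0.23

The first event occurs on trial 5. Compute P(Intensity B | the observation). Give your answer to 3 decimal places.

0.094

By Bayes' theorem, P(k | x) = π_k f_k(x) / Σ_j π_j f_j(x).
Component likelihoods at x = 5:
  f_A = 0.25·(1−0.25)^4 = 0.25·0.316406 = 0.0791016
  f_B = 0.45·(1−0.45)^4 = 0.45·0.0915063 = 0.0411778
  f_C = 0.72·(1−0.72)^4 = 0.72·0.00614656 = 0.00442552
Multiply by the mixture weights:
  π_A·f_A = 0.64 × 0.0791016 = 0.050625
  π_B·f_B = 0.13 × 0.0411778 = 0.00535312
  π_C·f_C = 0.23 × 0.00442552 = 0.00101787
Evidence: 0.050625 + 0.00535312 + 0.00101787 = 0.056996
P(Intensity B | data) = 0.00535312 / 0.056996 ≈ 0.094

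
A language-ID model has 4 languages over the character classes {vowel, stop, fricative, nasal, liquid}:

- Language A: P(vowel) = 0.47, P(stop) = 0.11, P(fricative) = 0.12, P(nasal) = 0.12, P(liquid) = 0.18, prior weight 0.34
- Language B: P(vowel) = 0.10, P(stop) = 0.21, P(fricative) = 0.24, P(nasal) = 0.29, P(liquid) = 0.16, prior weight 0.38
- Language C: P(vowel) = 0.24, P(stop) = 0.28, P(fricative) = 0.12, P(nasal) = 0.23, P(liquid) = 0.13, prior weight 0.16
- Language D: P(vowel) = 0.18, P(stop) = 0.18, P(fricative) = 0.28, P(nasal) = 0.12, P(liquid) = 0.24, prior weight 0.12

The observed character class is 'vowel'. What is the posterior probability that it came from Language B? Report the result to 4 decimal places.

0.1474

Apply Bayes' rule: the posterior for each component is proportional to its prior times its likelihood at x.
Evaluate each component's likelihood at the observed value:
  f_A = P(vowel | comp) = 0.47
  f_B = P(vowel | comp) = 0.10
  f_C = P(vowel | comp) = 0.24
  f_D = P(vowel | comp) = 0.18
Prior × likelihood for each component:
  π_A·f_A = 0.34 × 0.47 = 0.1598
  π_B·f_B = 0.38 × 0.1 = 0.038
  π_C·f_C = 0.16 × 0.24 = 0.0384
  π_D·f_D = 0.12 × 0.18 = 0.0216
Sum: 0.1598 + 0.038 + 0.0384 + 0.0216 = 0.2578
P(Language B | x) = 0.038 / 0.2578 ≈ 0.1474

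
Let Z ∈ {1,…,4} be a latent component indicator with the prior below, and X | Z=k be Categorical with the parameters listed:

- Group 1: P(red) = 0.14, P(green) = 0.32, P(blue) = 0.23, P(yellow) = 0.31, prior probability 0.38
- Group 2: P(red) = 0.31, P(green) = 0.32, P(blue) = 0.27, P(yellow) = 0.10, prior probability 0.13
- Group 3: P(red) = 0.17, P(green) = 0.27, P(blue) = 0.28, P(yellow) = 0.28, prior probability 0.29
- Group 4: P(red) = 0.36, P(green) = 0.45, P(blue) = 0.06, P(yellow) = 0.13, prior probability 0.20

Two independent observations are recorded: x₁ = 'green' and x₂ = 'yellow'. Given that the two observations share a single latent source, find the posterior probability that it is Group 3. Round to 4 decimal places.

0.2905

The responsibility of component k is π_k f_k(x) divided by Σ_j π_j f_j(x).
Since both observations come from the same component, the likelihood for component k is f_k(x₁)·f_k(x₂).
  L_1 = [P(green | comp) = 0.32] × [0.31] = 0.0992
  L_2 = [P(green | comp) = 0.32] × [0.1] = 0.032
  L_3 = [P(green | comp) = 0.27] × [0.28] = 0.0756
  L_4 = [P(green | comp) = 0.45] × [0.13] = 0.0585
Unnormalised posteriors:
  π_1·L_1 = 0.38 × 0.0992 = 0.037696
  π_2·L_2 = 0.13 × 0.032 = 0.00416
  π_3·L_3 = 0.29 × 0.0756 = 0.021924
  π_4·L_4 = 0.20 × 0.0585 = 0.0117
Marginal: 0.037696 + 0.00416 + 0.021924 + 0.0117 = 0.07548
P(Group 3 | x) = 0.021924 / 0.07548 ≈ 0.2905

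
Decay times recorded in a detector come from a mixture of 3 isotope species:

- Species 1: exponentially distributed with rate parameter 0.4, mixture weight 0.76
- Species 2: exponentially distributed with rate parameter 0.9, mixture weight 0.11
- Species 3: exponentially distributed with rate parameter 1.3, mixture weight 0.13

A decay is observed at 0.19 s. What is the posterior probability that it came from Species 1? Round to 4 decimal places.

0.5667

P(component k | x) = P(Z=k)·f_k(x) / marginal(x), where marginal(x) = Σ_j P(Z=j)·f_j(x).
Exponential densities:
  p_1 = 0.4·e^(−0.4·0.19) = 0.4·e^(−0.0760) = 0.370726
  p_2 = 0.9·e^(−0.9·0.19) = 0.9·e^(−0.1710) = 0.758539
  p_3 = 1.3·e^(−1.3·0.19) = 1.3·e^(−0.2470) = 1.01548
Prior × likelihood for each component:
  P(Z=1)·p_1 = 0.76 × 0.370726 = 0.281752
  P(Z=2)·p_2 = 0.11 × 0.758539 = 0.0834393
  P(Z=3)·p_3 = 0.13 × 1.01548 = 0.132013
Sum: 0.281752 + 0.0834393 + 0.132013 = 0.497204
P(Species 1 | data) = 0.281752 / 0.497204 ≈ 0.5667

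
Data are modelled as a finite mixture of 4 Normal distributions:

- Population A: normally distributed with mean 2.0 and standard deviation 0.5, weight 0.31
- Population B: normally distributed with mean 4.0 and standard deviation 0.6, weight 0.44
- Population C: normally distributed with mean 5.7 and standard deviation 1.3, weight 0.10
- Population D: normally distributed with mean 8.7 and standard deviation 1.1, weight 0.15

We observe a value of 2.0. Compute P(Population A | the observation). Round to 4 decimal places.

The responsibility of component k is w_k f_k(x) divided by Σ_j w_j f_j(x).
Evaluate each component's likelihood at the observed value:
  f_A = (1/(0.5·√(2π)))·exp(−(2.0−2.0)²/(2·0.5²)) = 0.797885·exp(-0.00000) = 0.797885
  f_B = (1/(0.6·√(2π)))·exp(−(2.0−4.0)²/(2·0.6²)) = 0.664904·exp(-5.55556) = 0.00257046
  f_C = (1/(1.3·√(2π)))·exp(−(2.0−5.7)²/(2·1.3²)) = 0.306879·exp(-4.05030) = 0.00534497
  f_D = (1/(1.1·√(2π)))·exp(−(2.0−8.7)²/(2·1.1²)) = 0.362675·exp(-18.54959) = 3.18812e-09
Multiply by the mixture weights:
  w_A·f_A = 0.31 × 0.797885 = 0.247344
  w_B·f_B = 0.44 × 0.00257046 = 0.001131
  w_C·f_C = 0.10 × 0.00534497 = 0.000534497
  w_D·f_D = 0.15 × 3.18812e-09 = 4.78217e-10
Evidence: 0.247344 + 0.001131 + 0.000534497 + 4.78217e-10 = 0.24901
So the posterior for Population A is 0.247344 / 0.24901 ≈ 0.9933.

0.9933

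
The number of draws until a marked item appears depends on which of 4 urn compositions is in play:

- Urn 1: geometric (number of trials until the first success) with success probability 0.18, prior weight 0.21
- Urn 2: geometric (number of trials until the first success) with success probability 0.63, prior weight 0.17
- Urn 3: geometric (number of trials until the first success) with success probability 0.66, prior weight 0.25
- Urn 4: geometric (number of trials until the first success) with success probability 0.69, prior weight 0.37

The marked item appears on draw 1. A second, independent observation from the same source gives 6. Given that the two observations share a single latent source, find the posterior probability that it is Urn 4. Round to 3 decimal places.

0.126

Posterior ∝ prior × likelihood, so P(k | x) ∝ w_k f_k(x); normalise over all components.
Since both observations come from the same component, the likelihood for component k is f_k(x₁)·f_k(x₂).
  f_1 = [0.18·(1−0.18)^0 = 0.18·1 = 0.18] × [0.0667332] = 0.012012
  f_2 = [0.63·(1−0.63)^0 = 0.63·1 = 0.63] × [0.00436867] = 0.00275226
  f_3 = [0.66·(1−0.66)^0 = 0.66·1 = 0.66] × [0.00299874] = 0.00197917
  f_4 = [0.69·(1−0.69)^0 = 0.69·1 = 0.69] × [0.00197541] = 0.00136303
Unnormalised posteriors:
  w_1·f_1 = 0.21 × 0.012012 = 0.00252251
  w_2·f_2 = 0.17 × 0.00275226 = 0.000467884
  w_3·f_3 = 0.25 × 0.00197917 = 0.000494792
  w_4·f_4 = 0.37 × 0.00136303 = 0.000504323
Marginal: 0.00252251 + 0.000467884 + 0.000494792 + 0.000504323 = 0.00398951
Responsibility of Urn 4: 0.000504323 / 0.00398951 ≈ 0.126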